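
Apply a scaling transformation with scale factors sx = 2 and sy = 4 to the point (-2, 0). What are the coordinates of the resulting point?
(-4, 0)

Scaling matrix:
[[2, 0], [0, 4]]
Result: (-2 × 2, 0 × 4) = (-4, 0)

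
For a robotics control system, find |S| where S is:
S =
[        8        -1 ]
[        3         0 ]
det(S) = 3

For a 2×2 matrix [[a, b], [c, d]], det = a*d - b*c.
det(S) = (8)*(0) - (-1)*(3) = 0 + 3 = 3.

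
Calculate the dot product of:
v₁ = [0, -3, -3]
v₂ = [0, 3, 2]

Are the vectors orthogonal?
-15, No

The dot product is the sum of products of corresponding components.
v₁·v₂ = (0)*(0) + (-3)*(3) + (-3)*(2) = 0 - 9 - 6 = -15.
Two vectors are orthogonal iff their dot product is 0; here the dot product is -15, so the vectors are not orthogonal.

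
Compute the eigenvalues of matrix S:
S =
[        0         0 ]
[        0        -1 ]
λ = -1, 0

Solve det(S - λI) = 0. For a 2×2 matrix the characteristic equation is λ² - (trace)λ + det = 0.
trace(S) = a + d = 0 - 1 = -1.
det(S) = a*d - b*c = (0)*(-1) - (0)*(0) = 0 - 0 = 0.
Characteristic equation: λ² - (-1)λ + (0) = 0.
Discriminant = (-1)² - 4*(0) = 1 - 0 = 1.
λ = (-1 ± √1) / 2 = (-1 ± 1) / 2 = -1, 0.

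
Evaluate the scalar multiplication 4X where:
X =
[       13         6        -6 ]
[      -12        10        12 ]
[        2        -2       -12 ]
4X =
[       52        24       -24 ]
[      -48        40        48 ]
[        8        -8       -48 ]

Scalar multiplication is elementwise: (4X)[i][j] = 4 * X[i][j].
  (4X)[0][0] = 4 * (13) = 52
  (4X)[0][1] = 4 * (6) = 24
  (4X)[0][2] = 4 * (-6) = -24
  (4X)[1][0] = 4 * (-12) = -48
  (4X)[1][1] = 4 * (10) = 40
  (4X)[1][2] = 4 * (12) = 48
  (4X)[2][0] = 4 * (2) = 8
  (4X)[2][1] = 4 * (-2) = -8
  (4X)[2][2] = 4 * (-12) = -48
4X =
[       52        24       -24 ]
[      -48        40        48 ]
[        8        -8       -48 ]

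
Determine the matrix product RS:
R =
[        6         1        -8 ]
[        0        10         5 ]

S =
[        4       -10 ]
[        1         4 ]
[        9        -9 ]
RS =
[      -47        16 ]
[       55        -5 ]

Matrix multiplication: (RS)[i][j] = sum over k of R[i][k] * S[k][j].
  (RS)[0][0] = (6)*(4) + (1)*(1) + (-8)*(9) = -47
  (RS)[0][1] = (6)*(-10) + (1)*(4) + (-8)*(-9) = 16
  (RS)[1][0] = (0)*(4) + (10)*(1) + (5)*(9) = 55
  (RS)[1][1] = (0)*(-10) + (10)*(4) + (5)*(-9) = -5
RS =
[      -47        16 ]
[       55        -5 ]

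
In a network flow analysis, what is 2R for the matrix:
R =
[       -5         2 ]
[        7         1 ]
2R =
[      -10         4 ]
[       14         2 ]

Scalar multiplication is elementwise: (2R)[i][j] = 2 * R[i][j].
  (2R)[0][0] = 2 * (-5) = -10
  (2R)[0][1] = 2 * (2) = 4
  (2R)[1][0] = 2 * (7) = 14
  (2R)[1][1] = 2 * (1) = 2
2R =
[      -10         4 ]
[       14         2 ]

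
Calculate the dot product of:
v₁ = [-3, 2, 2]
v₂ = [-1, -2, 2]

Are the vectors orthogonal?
3, No

The dot product is the sum of products of corresponding components.
v₁·v₂ = (-3)*(-1) + (2)*(-2) + (2)*(2) = 3 - 4 + 4 = 3.
Two vectors are orthogonal iff their dot product is 0; here the dot product is 3, so the vectors are not orthogonal.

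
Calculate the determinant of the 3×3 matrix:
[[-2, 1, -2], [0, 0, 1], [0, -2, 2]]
-4

Expansion along first row:
det = -2·det([[0,1],[-2,2]]) - 1·det([[0,1],[0,2]]) + -2·det([[0,0],[0,-2]])
    = -2·(0·2 - 1·-2) - 1·(0·2 - 1·0) + -2·(0·-2 - 0·0)
    = -2·2 - 1·0 + -2·0
    = -4 + 0 + 0 = -4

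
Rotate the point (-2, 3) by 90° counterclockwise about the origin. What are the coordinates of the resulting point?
(-3, -2)

Rotation matrix R(θ) = [[cos θ, -sin θ], [sin θ, cos θ]]; for θ = 90°:
R = [[0, -1], [1, 0]]
Result: R × [-2, 3]ᵀ = [0·-2 + (-1)·3, 1·-2 + (0)·3]ᵀ = (-3, -2)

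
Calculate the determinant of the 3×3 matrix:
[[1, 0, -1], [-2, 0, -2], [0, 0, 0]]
0

Expansion along first row:
det = 1·det([[0,-2],[0,0]]) - 0·det([[-2,-2],[0,0]]) + -1·det([[-2,0],[0,0]])
    = 1·(0·0 - -2·0) - 0·(-2·0 - -2·0) + -1·(-2·0 - 0·0)
    = 1·0 - 0·0 + -1·0
    = 0 + 0 + 0 = 0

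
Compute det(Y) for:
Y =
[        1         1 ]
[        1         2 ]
det(Y) = 1

For a 2×2 matrix [[a, b], [c, d]], det = a*d - b*c.
det(Y) = (1)*(2) - (1)*(1) = 2 - 1 = 1.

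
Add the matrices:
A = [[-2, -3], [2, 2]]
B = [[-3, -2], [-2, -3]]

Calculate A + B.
[[-5, -5], [0, -1]]

Add corresponding elements:
(-2)+(-3)=-5
(-3)+(-2)=-5
(2)+(-2)=0
(2)+(-3)=-1
A + B = [[-5, -5], [0, -1]]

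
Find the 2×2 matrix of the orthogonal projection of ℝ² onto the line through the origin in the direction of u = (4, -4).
[[1/2, -1/2], [-1/2, 1/2]]

The orthogonal projection onto the line spanned by a nonzero vector u = (a, b) has matrix P = (u uᵀ) / (uᵀ u) = (1/(a² + b²)) · [[a², ab], [ab, b²]].
Here u = (4, -4), so a² + b² = 16 + 16 = 32.
P = (1/32) · [[16, -16], [-16, 16]] = [[1/2, -1/2], [-1/2, 1/2]].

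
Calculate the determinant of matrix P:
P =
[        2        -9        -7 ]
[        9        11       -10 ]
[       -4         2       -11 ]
det(P) = -1887

Expand along row 0 (cofactor expansion): det(P) = a*(e*i - f*h) - b*(d*i - f*g) + c*(d*h - e*g), where the 3×3 is [[a, b, c], [d, e, f], [g, h, i]].
Minor M_00 = (11)*(-11) - (-10)*(2) = -121 + 20 = -101.
Minor M_01 = (9)*(-11) - (-10)*(-4) = -99 - 40 = -139.
Minor M_02 = (9)*(2) - (11)*(-4) = 18 + 44 = 62.
det(P) = (2)*(-101) - (-9)*(-139) + (-7)*(62) = -202 - 1251 - 434 = -1887.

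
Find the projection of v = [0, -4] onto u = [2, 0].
[0, 0]

The projection of v onto u is proj_u(v) = ((v·u) / (u·u)) · u.
v·u = (0)*(2) + (-4)*(0) = 0.
u·u = (2)*(2) + (0)*(0) = 4.
coefficient = 0 / 4 = 0.
proj_u(v) = 0 · [2, 0] = [0, 0].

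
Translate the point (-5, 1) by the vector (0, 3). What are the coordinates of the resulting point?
(-5, 4)

Translation by (0, 3):
x' = -5 + 0 = -5
y' = 1 + 3 = 4
Homogeneous matrix: [[1, 0, 0], [0, 1, 3], [0, 0, 1]]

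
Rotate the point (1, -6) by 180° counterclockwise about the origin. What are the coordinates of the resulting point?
(-1, 6)

Rotation matrix R(θ) = [[cos θ, -sin θ], [sin θ, cos θ]]; for θ = 180°:
R = [[-1, 0], [0, -1]]
Result: R × [1, -6]ᵀ = [-1·1 + (0)·-6, 0·1 + (-1)·-6]ᵀ = (-1, 6)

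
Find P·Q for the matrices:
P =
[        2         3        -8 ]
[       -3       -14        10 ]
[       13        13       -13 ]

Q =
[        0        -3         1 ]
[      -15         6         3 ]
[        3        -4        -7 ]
PQ =
[      -69        44        67 ]
[      240      -115      -115 ]
[     -234        91       143 ]

Matrix multiplication: (PQ)[i][j] = sum over k of P[i][k] * Q[k][j].
  (PQ)[0][0] = (2)*(0) + (3)*(-15) + (-8)*(3) = -69
  (PQ)[0][1] = (2)*(-3) + (3)*(6) + (-8)*(-4) = 44
  (PQ)[0][2] = (2)*(1) + (3)*(3) + (-8)*(-7) = 67
  (PQ)[1][0] = (-3)*(0) + (-14)*(-15) + (10)*(3) = 240
  (PQ)[1][1] = (-3)*(-3) + (-14)*(6) + (10)*(-4) = -115
  (PQ)[1][2] = (-3)*(1) + (-14)*(3) + (10)*(-7) = -115
  (PQ)[2][0] = (13)*(0) + (13)*(-15) + (-13)*(3) = -234
  (PQ)[2][1] = (13)*(-3) + (13)*(6) + (-13)*(-4) = 91
  (PQ)[2][2] = (13)*(1) + (13)*(3) + (-13)*(-7) = 143
PQ =
[      -69        44        67 ]
[      240      -115      -115 ]
[     -234        91       143 ]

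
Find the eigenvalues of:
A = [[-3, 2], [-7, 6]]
λ = -1, 4

Solve det(A - λI) = 0. For a 2×2 matrix this is λ² - (trace)λ + det = 0.
trace(A) = -3 + 6 = 3.
det(A) = (-3)*(6) - (2)*(-7) = -18 + 14 = -4.
Characteristic equation: λ² - (3)λ + (-4) = 0.
Discriminant: (3)² - 4*(-4) = 9 + 16 = 25.
Roots: λ = (3 ± √25) / 2 = -1, 4.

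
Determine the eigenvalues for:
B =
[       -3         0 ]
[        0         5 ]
λ = -3, 5

Solve det(B - λI) = 0. For a 2×2 matrix the characteristic equation is λ² - (trace)λ + det = 0.
trace(B) = a + d = -3 + 5 = 2.
det(B) = a*d - b*c = (-3)*(5) - (0)*(0) = -15 - 0 = -15.
Characteristic equation: λ² - (2)λ + (-15) = 0.
Discriminant = (2)² - 4*(-15) = 4 + 60 = 64.
λ = (2 ± √64) / 2 = (2 ± 8) / 2 = -3, 5.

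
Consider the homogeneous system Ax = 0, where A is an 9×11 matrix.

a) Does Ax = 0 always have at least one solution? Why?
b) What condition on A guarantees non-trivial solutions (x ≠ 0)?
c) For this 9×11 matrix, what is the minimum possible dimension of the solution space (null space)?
a) Yes, x = 0 is always a solution. b) When A has linearly dependent columns (rank < n). c) Minimum nullity = 2.

a) x = 0 satisfies A·0 = 0, so the zero vector is always a solution.
b) Non-trivial solutions exist iff the columns of A are linearly dependent, equivalently rank(A) < n (the number of columns).
c) By rank-nullity, rank(A) + nullity(A) = n = 11. Since A has only 9 rows, rank(A) ≤ 9, so nullity(A) ≥ 11 - 9 = 2.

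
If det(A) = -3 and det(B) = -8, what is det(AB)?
24

Use the multiplicative property of determinants: det(AB) = det(A)*det(B).
det(AB) = (-3)*(-8) = 24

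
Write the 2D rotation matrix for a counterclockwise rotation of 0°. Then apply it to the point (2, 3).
R = [[1, 0], [0, 1]]; R·(2, 3) = (2, 3)

Rotation matrix formula: R(θ) = [[cos θ, -sin θ], [sin θ, cos θ]]
For θ = 0°:
cos(0°) = 1
sin(0°) = 0
R = [[1, 0], [0, 1]]
Apply to (2, 3): [1·2 + (0)·3, 0·2 + 1·3] = (2, 3)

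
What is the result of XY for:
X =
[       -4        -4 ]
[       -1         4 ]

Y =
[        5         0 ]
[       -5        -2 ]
XY =
[        0         8 ]
[      -25        -8 ]

Matrix multiplication: (XY)[i][j] = sum over k of X[i][k] * Y[k][j].
  (XY)[0][0] = (-4)*(5) + (-4)*(-5) = 0
  (XY)[0][1] = (-4)*(0) + (-4)*(-2) = 8
  (XY)[1][0] = (-1)*(5) + (4)*(-5) = -25
  (XY)[1][1] = (-1)*(0) + (4)*(-2) = -8
XY =
[        0         8 ]
[      -25        -8 ]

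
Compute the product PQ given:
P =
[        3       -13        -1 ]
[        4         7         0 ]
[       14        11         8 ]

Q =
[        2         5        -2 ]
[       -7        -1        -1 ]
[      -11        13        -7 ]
PQ =
[      108        15        14 ]
[      -41        13       -15 ]
[     -137       163       -95 ]

Matrix multiplication: (PQ)[i][j] = sum over k of P[i][k] * Q[k][j].
  (PQ)[0][0] = (3)*(2) + (-13)*(-7) + (-1)*(-11) = 108
  (PQ)[0][1] = (3)*(5) + (-13)*(-1) + (-1)*(13) = 15
  (PQ)[0][2] = (3)*(-2) + (-13)*(-1) + (-1)*(-7) = 14
  (PQ)[1][0] = (4)*(2) + (7)*(-7) + (0)*(-11) = -41
  (PQ)[1][1] = (4)*(5) + (7)*(-1) + (0)*(13) = 13
  (PQ)[1][2] = (4)*(-2) + (7)*(-1) + (0)*(-7) = -15
  (PQ)[2][0] = (14)*(2) + (11)*(-7) + (8)*(-11) = -137
  (PQ)[2][1] = (14)*(5) + (11)*(-1) + (8)*(13) = 163
  (PQ)[2][2] = (14)*(-2) + (11)*(-1) + (8)*(-7) = -95
PQ =
[      108        15        14 ]
[      -41        13       -15 ]
[     -137       163       -95 ]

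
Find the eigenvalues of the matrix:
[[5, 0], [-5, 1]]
λ = 1 and λ = 5

Characteristic equation: det(A - λI) = 0
λ² - (trace)λ + (det) = 0
λ² - (6)λ + (5) = 0
λ² - 6λ + 5 = 0
Solving: λ = 1, 5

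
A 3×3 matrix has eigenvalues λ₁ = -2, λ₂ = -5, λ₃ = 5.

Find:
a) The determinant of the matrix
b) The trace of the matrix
det = 50, trace = -2

Two standard eigenvalue identities:
- det(A) equals the product of the eigenvalues (counted with multiplicity).
- trace(A) equals the sum of the eigenvalues.
det(A) = (-2)*(-5)*(5) = 50.
trace(A) = -2 - 5 + 5 = -2.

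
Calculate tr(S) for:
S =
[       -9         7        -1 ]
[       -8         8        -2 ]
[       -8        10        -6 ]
tr(S) = -9 + 8 - 6 = -7

The trace of a square matrix is the sum of its diagonal entries.
Diagonal entries of S: S[0][0] = -9, S[1][1] = 8, S[2][2] = -6.
tr(S) = -9 + 8 - 6 = -7.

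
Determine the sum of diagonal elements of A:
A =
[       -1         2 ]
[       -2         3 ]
tr(A) = -1 + 3 = 2

The trace of a square matrix is the sum of its diagonal entries.
Diagonal entries of A: A[0][0] = -1, A[1][1] = 3.
tr(A) = -1 + 3 = 2.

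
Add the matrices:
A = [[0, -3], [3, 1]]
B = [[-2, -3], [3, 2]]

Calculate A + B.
[[-2, -6], [6, 3]]

Add corresponding elements:
(0)+(-2)=-2
(-3)+(-3)=-6
(3)+(3)=6
(1)+(2)=3
A + B = [[-2, -6], [6, 3]]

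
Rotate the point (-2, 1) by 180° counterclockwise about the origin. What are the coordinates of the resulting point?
(2, -1)

Rotation matrix R(θ) = [[cos θ, -sin θ], [sin θ, cos θ]]; for θ = 180°:
R = [[-1, 0], [0, -1]]
Result: R × [-2, 1]ᵀ = [-1·-2 + (0)·1, 0·-2 + (-1)·1]ᵀ = (2, -1)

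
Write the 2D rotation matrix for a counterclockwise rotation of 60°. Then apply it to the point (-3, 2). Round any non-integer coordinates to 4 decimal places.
R = [[1/2, -√3/2], [√3/2, 1/2]]; R·(-3, 2) = (-3.2321, -1.5981)

Rotation matrix formula: R(θ) = [[cos θ, -sin θ], [sin θ, cos θ]]
For θ = 60°:
cos(60°) = 1/2
sin(60°) = √3/2
R = [[1/2, -√3/2], [√3/2, 1/2]]
Apply to (-3, 2): [1/2·-3 + (-√3/2)·2, √3/2·-3 + 1/2·2] = (-3.2321, -1.5981)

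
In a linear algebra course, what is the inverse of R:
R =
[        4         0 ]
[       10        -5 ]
det(R) = -20
R⁻¹ =
[      1/4         0 ]
[      1/2      -1/5 ]

For a 2×2 matrix R = [[a, b], [c, d]] with det(R) ≠ 0, R⁻¹ = (1/det(R)) * [[d, -b], [-c, a]].
det(R) = (4)*(-5) - (0)*(10) = -20 - 0 = -20.
R⁻¹ = (1/-20) * [[-5, 0], [-10, 4]].
Dividing each entry by -20 and reducing:
R⁻¹ =
[      1/4         0 ]
[      1/2      -1/5 ]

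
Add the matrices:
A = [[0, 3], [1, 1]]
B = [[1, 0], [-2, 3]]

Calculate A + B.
[[1, 3], [-1, 4]]

Add corresponding elements:
(0)+(1)=1
(3)+(0)=3
(1)+(-2)=-1
(1)+(3)=4
A + B = [[1, 3], [-1, 4]]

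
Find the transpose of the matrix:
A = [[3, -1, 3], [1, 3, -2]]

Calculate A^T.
[[3, 1], [-1, 3], [3, -2]]

The transpose sends entry (i,j) to (j,i); rows become columns.
Row 0 of A: [3, -1, 3] -> column 0 of A^T.
Row 1 of A: [1, 3, -2] -> column 1 of A^T.
A^T = [[3, 1], [-1, 3], [3, -2]]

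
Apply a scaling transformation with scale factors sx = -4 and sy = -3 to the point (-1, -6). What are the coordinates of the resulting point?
(4, 18)

Scaling matrix:
[[-4, 0], [0, -3]]
Result: (-1 × -4, -6 × -3) = (4, 18)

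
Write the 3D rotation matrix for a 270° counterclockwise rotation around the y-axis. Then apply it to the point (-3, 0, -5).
R = [[0, 0, -1], [0, 1, 0], [1, 0, 0]]; R·(-3, 0, -5) = (5, 0, -3)

Rotation matrix for 270° around y-axis:
cos(270°) = 0, sin(270°) = -1
R = [[0, 0, -1], [0, 1, 0], [1, 0, 0]]
Apply to (-3, 0, -5): R·[-3, 0, -5]ᵀ = (5, 0, -3)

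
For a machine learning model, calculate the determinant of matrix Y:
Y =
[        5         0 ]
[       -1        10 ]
det(Y) = 50

For a 2×2 matrix [[a, b], [c, d]], det = a*d - b*c.
det(Y) = (5)*(10) - (0)*(-1) = 50 - 0 = 50.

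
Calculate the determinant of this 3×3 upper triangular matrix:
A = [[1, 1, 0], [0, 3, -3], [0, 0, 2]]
6

The determinant of a triangular matrix is the product of its diagonal entries (the off-diagonal entries above the diagonal do not affect it).
det(A) = (1) * (3) * (2) = 6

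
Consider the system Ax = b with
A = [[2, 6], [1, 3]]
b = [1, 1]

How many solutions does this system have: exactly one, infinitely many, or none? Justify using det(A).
No solution

det(A) = (2)*(3) - (6)*(1) = 0, so A is singular.
The column space of A is span(column 1) = span([2, 1]).
b = [1, 1] is not a scalar multiple of column 1, so b ∉ column space and the system is inconsistent — no solution.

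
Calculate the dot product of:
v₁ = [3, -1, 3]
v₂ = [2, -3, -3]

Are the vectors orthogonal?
0, Yes

The dot product is the sum of products of corresponding components.
v₁·v₂ = (3)*(2) + (-1)*(-3) + (3)*(-3) = 6 + 3 - 9 = 0.
Two vectors are orthogonal iff their dot product is 0; here the dot product is 0, so the vectors are orthogonal.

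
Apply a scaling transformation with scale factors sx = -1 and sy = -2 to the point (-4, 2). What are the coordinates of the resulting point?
(4, -4)

Scaling matrix:
[[-1, 0], [0, -2]]
Result: (-4 × -1, 2 × -2) = (4, -4)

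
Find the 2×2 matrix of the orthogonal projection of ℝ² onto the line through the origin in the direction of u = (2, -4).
[[1/5, -2/5], [-2/5, 4/5]]

The orthogonal projection onto the line spanned by a nonzero vector u = (a, b) has matrix P = (u uᵀ) / (uᵀ u) = (1/(a² + b²)) · [[a², ab], [ab, b²]].
Here u = (2, -4), so a² + b² = 4 + 16 = 20.
P = (1/20) · [[4, -8], [-8, 16]] = [[1/5, -2/5], [-2/5, 4/5]].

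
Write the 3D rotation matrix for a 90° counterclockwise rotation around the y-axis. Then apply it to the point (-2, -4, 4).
R = [[0, 0, 1], [0, 1, 0], [-1, 0, 0]]; R·(-2, -4, 4) = (4, -4, 2)

Rotation matrix for 90° around y-axis:
cos(90°) = 0, sin(90°) = 1
R = [[0, 0, 1], [0, 1, 0], [-1, 0, 0]]
Apply to (-2, -4, 4): R·[-2, -4, 4]ᵀ = (4, -4, 2)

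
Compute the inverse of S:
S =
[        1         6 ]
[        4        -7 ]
det(S) = -31
S⁻¹ =
[     7/31      6/31 ]
[     4/31     -1/31 ]

For a 2×2 matrix S = [[a, b], [c, d]] with det(S) ≠ 0, S⁻¹ = (1/det(S)) * [[d, -b], [-c, a]].
det(S) = (1)*(-7) - (6)*(4) = -7 - 24 = -31.
S⁻¹ = (1/-31) * [[-7, -6], [-4, 1]].
Dividing each entry by -31 and reducing:
S⁻¹ =
[     7/31      6/31 ]
[     4/31     -1/31 ]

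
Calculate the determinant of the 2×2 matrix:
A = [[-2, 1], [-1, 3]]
-5

For A = [[a, b], [c, d]], det(A) = a*d - b*c.
det(A) = (-2)*(3) - (1)*(-1) = -6 - -1 = -5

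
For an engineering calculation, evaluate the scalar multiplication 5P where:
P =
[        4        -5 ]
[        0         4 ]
5P =
[       20       -25 ]
[        0        20 ]

Scalar multiplication is elementwise: (5P)[i][j] = 5 * P[i][j].
  (5P)[0][0] = 5 * (4) = 20
  (5P)[0][1] = 5 * (-5) = -25
  (5P)[1][0] = 5 * (0) = 0
  (5P)[1][1] = 5 * (4) = 20
5P =
[       20       -25 ]
[        0        20 ]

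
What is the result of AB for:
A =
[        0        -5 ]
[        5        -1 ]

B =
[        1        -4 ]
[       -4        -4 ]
AB =
[       20        20 ]
[        9       -16 ]

Matrix multiplication: (AB)[i][j] = sum over k of A[i][k] * B[k][j].
  (AB)[0][0] = (0)*(1) + (-5)*(-4) = 20
  (AB)[0][1] = (0)*(-4) + (-5)*(-4) = 20
  (AB)[1][0] = (5)*(1) + (-1)*(-4) = 9
  (AB)[1][1] = (5)*(-4) + (-1)*(-4) = -16
AB =
[       20        20 ]
[        9       -16 ]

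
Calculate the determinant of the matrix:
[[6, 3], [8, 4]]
0

For a 2×2 matrix [[a, b], [c, d]], det = ad - bc
det = (6)(4) - (3)(8) = 24 - 24 = 0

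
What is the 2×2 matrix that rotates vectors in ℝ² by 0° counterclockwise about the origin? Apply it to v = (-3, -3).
R = [[1, 0], [0, 1]]; R·v = (-3, -3)

A counterclockwise rotation by angle θ in ℝ² has matrix R(θ) = [[cos θ, -sin θ], [sin θ, cos θ]].
For θ = 0°: cos θ = 1, sin θ = 0.
R(0°) = [[1, 0], [0, 1]].
R·v = [1·-3 + (0)·-3, 0·-3 + 1·-3] = (-3, -3).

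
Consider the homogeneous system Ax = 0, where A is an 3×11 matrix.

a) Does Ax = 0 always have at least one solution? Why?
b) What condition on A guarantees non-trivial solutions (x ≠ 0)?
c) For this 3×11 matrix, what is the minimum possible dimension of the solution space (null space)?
a) Yes, x = 0 is always a solution. b) When A has linearly dependent columns (rank < n). c) Minimum nullity = 8.

a) x = 0 satisfies A·0 = 0, so the zero vector is always a solution.
b) Non-trivial solutions exist iff the columns of A are linearly dependent, equivalently rank(A) < n (the number of columns).
c) By rank-nullity, rank(A) + nullity(A) = n = 11. Since A has only 3 rows, rank(A) ≤ 3, so nullity(A) ≥ 11 - 3 = 8.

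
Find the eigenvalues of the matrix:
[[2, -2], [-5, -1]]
λ = -3 and λ = 4

Characteristic equation: det(A - λI) = 0
λ² - (trace)λ + (det) = 0
λ² - (1)λ + (-12) = 0
λ² - 1λ - 12 = 0
Solving: λ = -3, 4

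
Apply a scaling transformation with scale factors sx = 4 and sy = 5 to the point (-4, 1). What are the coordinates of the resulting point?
(-16, 5)

Scaling matrix:
[[4, 0], [0, 5]]
Result: (-4 × 4, 1 × 5) = (-16, 5)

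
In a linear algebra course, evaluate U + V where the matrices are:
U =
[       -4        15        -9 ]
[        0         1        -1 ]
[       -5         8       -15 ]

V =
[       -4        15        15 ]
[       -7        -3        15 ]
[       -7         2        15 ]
U + V =
[       -8        30         6 ]
[       -7        -2        14 ]
[      -12        10         0 ]

Matrix addition is elementwise: (U+V)[i][j] = U[i][j] + V[i][j].
  (U+V)[0][0] = (-4) + (-4) = -8
  (U+V)[0][1] = (15) + (15) = 30
  (U+V)[0][2] = (-9) + (15) = 6
  (U+V)[1][0] = (0) + (-7) = -7
  (U+V)[1][1] = (1) + (-3) = -2
  (U+V)[1][2] = (-1) + (15) = 14
  (U+V)[2][0] = (-5) + (-7) = -12
  (U+V)[2][1] = (8) + (2) = 10
  (U+V)[2][2] = (-15) + (15) = 0
U + V =
[       -8        30         6 ]
[       -7        -2        14 ]
[      -12        10         0 ]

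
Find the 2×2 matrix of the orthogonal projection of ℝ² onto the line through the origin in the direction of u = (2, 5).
[[4/29, 10/29], [10/29, 25/29]]

The orthogonal projection onto the line spanned by a nonzero vector u = (a, b) has matrix P = (u uᵀ) / (uᵀ u) = (1/(a² + b²)) · [[a², ab], [ab, b²]].
Here u = (2, 5), so a² + b² = 4 + 25 = 29.
P = (1/29) · [[4, 10], [10, 25]] = [[4/29, 10/29], [10/29, 25/29]].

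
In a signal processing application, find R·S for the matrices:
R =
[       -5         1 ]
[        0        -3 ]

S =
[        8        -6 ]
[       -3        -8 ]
RS =
[      -43        22 ]
[        9        24 ]

Matrix multiplication: (RS)[i][j] = sum over k of R[i][k] * S[k][j].
  (RS)[0][0] = (-5)*(8) + (1)*(-3) = -43
  (RS)[0][1] = (-5)*(-6) + (1)*(-8) = 22
  (RS)[1][0] = (0)*(8) + (-3)*(-3) = 9
  (RS)[1][1] = (0)*(-6) + (-3)*(-8) = 24
RS =
[      -43        22 ]
[        9        24 ]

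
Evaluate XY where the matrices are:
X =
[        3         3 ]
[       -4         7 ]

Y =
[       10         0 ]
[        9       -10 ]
XY =
[       57       -30 ]
[       23       -70 ]

Matrix multiplication: (XY)[i][j] = sum over k of X[i][k] * Y[k][j].
  (XY)[0][0] = (3)*(10) + (3)*(9) = 57
  (XY)[0][1] = (3)*(0) + (3)*(-10) = -30
  (XY)[1][0] = (-4)*(10) + (7)*(9) = 23
  (XY)[1][1] = (-4)*(0) + (7)*(-10) = -70
XY =
[       57       -30 ]
[       23       -70 ]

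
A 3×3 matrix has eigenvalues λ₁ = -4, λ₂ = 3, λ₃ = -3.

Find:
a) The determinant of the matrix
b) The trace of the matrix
det = 36, trace = -4

Two standard eigenvalue identities:
- det(A) equals the product of the eigenvalues (counted with multiplicity).
- trace(A) equals the sum of the eigenvalues.
det(A) = (-4)*(3)*(-3) = 36.
trace(A) = -4 + 3 - 3 = -4.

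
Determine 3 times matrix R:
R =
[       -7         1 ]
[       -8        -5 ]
3R =
[      -21         3 ]
[      -24       -15 ]

Scalar multiplication is elementwise: (3R)[i][j] = 3 * R[i][j].
  (3R)[0][0] = 3 * (-7) = -21
  (3R)[0][1] = 3 * (1) = 3
  (3R)[1][0] = 3 * (-8) = -24
  (3R)[1][1] = 3 * (-5) = -15
3R =
[      -21         3 ]
[      -24       -15 ]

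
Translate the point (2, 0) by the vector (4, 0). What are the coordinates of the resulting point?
(6, 0)

Translation by (4, 0):
x' = 2 + 4 = 6
y' = 0 + 0 = 0
Homogeneous matrix: [[1, 0, 4], [0, 1, 0], [0, 0, 1]]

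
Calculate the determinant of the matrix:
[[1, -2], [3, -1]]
5

For a 2×2 matrix [[a, b], [c, d]], det = ad - bc
det = (1)(-1) - (-2)(3) = -1 - -6 = 5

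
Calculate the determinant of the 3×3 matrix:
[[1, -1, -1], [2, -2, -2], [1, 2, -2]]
0

Expansion along first row:
det = 1·det([[-2,-2],[2,-2]]) - -1·det([[2,-2],[1,-2]]) + -1·det([[2,-2],[1,2]])
    = 1·(-2·-2 - -2·2) - -1·(2·-2 - -2·1) + -1·(2·2 - -2·1)
    = 1·8 - -1·-2 + -1·6
    = 8 + -2 + -6 = 0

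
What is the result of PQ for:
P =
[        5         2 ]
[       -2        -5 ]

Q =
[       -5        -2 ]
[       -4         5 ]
PQ =
[      -33         0 ]
[       30       -21 ]

Matrix multiplication: (PQ)[i][j] = sum over k of P[i][k] * Q[k][j].
  (PQ)[0][0] = (5)*(-5) + (2)*(-4) = -33
  (PQ)[0][1] = (5)*(-2) + (2)*(5) = 0
  (PQ)[1][0] = (-2)*(-5) + (-5)*(-4) = 30
  (PQ)[1][1] = (-2)*(-2) + (-5)*(5) = -21
PQ =
[      -33         0 ]
[       30       -21 ]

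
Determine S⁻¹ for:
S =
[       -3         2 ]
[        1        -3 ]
det(S) = 7
S⁻¹ =
[     -3/7      -2/7 ]
[     -1/7      -3/7 ]

For a 2×2 matrix S = [[a, b], [c, d]] with det(S) ≠ 0, S⁻¹ = (1/det(S)) * [[d, -b], [-c, a]].
det(S) = (-3)*(-3) - (2)*(1) = 9 - 2 = 7.
S⁻¹ = (1/7) * [[-3, -2], [-1, -3]].
Dividing each entry by 7 and reducing:
S⁻¹ =
[     -3/7      -2/7 ]
[     -1/7      -3/7 ]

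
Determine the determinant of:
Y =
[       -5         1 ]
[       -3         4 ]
det(Y) = -17

For a 2×2 matrix [[a, b], [c, d]], det = a*d - b*c.
det(Y) = (-5)*(4) - (1)*(-3) = -20 + 3 = -17.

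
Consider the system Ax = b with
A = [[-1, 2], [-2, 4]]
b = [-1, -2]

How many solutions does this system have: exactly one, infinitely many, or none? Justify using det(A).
Infinitely many solutions

det(A) = (-1)*(4) - (2)*(-2) = 0, so A is singular (column 2 is -2 times column 1).
b = [-1, -2] = 1 * column 1 of A, so b lies in the column space of A.
A singular matrix whose right-hand side is in its column space gives a 1-parameter family of solutions — infinitely many.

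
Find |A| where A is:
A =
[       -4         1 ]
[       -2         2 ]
det(A) = -6

For a 2×2 matrix [[a, b], [c, d]], det = a*d - b*c.
det(A) = (-4)*(2) - (1)*(-2) = -8 + 2 = -6.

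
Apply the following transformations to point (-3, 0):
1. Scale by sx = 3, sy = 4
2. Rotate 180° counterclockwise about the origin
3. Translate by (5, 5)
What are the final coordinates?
(14, 5)

Step 1: Scale → (-9, 0)
Step 2: Rotate 180° → (9, 0)
Step 3: Translate → (14, 5)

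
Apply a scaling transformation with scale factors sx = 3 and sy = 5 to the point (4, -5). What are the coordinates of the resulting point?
(12, -25)

Scaling matrix:
[[3, 0], [0, 5]]
Result: (4 × 3, -5 × 5) = (12, -25)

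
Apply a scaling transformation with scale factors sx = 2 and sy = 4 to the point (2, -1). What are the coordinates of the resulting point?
(4, -4)

Scaling matrix:
[[2, 0], [0, 4]]
Result: (2 × 2, -1 × 4) = (4, -4)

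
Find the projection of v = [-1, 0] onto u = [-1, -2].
[-1/5, -2/5]

The projection of v onto u is proj_u(v) = ((v·u) / (u·u)) · u.
v·u = (-1)*(-1) + (0)*(-2) = 1.
u·u = (-1)*(-1) + (-2)*(-2) = 5.
coefficient = 1 / 5 = 1/5.
proj_u(v) = 1/5 · [-1, -2] = [-1/5, -2/5].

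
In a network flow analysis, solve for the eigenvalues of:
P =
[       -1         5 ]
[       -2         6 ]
λ = 1, 4

Solve det(P - λI) = 0. For a 2×2 matrix the characteristic equation is λ² - (trace)λ + det = 0.
trace(P) = a + d = -1 + 6 = 5.
det(P) = a*d - b*c = (-1)*(6) - (5)*(-2) = -6 + 10 = 4.
Characteristic equation: λ² - (5)λ + (4) = 0.
Discriminant = (5)² - 4*(4) = 25 - 16 = 9.
λ = (5 ± √9) / 2 = (5 ± 3) / 2 = 1, 4.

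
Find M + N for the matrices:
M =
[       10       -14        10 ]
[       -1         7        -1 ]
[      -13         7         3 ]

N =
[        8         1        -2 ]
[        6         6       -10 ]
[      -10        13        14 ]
M + N =
[       18       -13         8 ]
[        5        13       -11 ]
[      -23        20        17 ]

Matrix addition is elementwise: (M+N)[i][j] = M[i][j] + N[i][j].
  (M+N)[0][0] = (10) + (8) = 18
  (M+N)[0][1] = (-14) + (1) = -13
  (M+N)[0][2] = (10) + (-2) = 8
  (M+N)[1][0] = (-1) + (6) = 5
  (M+N)[1][1] = (7) + (6) = 13
  (M+N)[1][2] = (-1) + (-10) = -11
  (M+N)[2][0] = (-13) + (-10) = -23
  (M+N)[2][1] = (7) + (13) = 20
  (M+N)[2][2] = (3) + (14) = 17
M + N =
[       18       -13         8 ]
[        5        13       -11 ]
[      -23        20        17 ]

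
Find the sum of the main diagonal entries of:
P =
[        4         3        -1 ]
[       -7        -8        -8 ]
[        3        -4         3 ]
tr(P) = 4 - 8 + 3 = -1

The trace of a square matrix is the sum of its diagonal entries.
Diagonal entries of P: P[0][0] = 4, P[1][1] = -8, P[2][2] = 3.
tr(P) = 4 - 8 + 3 = -1.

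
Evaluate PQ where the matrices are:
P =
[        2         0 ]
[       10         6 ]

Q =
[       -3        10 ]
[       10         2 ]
PQ =
[       -6        20 ]
[       30       112 ]

Matrix multiplication: (PQ)[i][j] = sum over k of P[i][k] * Q[k][j].
  (PQ)[0][0] = (2)*(-3) + (0)*(10) = -6
  (PQ)[0][1] = (2)*(10) + (0)*(2) = 20
  (PQ)[1][0] = (10)*(-3) + (6)*(10) = 30
  (PQ)[1][1] = (10)*(10) + (6)*(2) = 112
PQ =
[       -6        20 ]
[       30       112 ]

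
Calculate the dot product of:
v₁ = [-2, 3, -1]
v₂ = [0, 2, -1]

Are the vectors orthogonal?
7, No

The dot product is the sum of products of corresponding components.
v₁·v₂ = (-2)*(0) + (3)*(2) + (-1)*(-1) = 0 + 6 + 1 = 7.
Two vectors are orthogonal iff their dot product is 0; here the dot product is 7, so the vectors are not orthogonal.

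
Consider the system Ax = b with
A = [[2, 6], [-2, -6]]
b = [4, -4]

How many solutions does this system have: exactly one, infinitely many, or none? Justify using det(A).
Infinitely many solutions

det(A) = (2)*(-6) - (6)*(-2) = 0, so A is singular (column 2 is 3 times column 1).
b = [4, -4] = 2 * column 1 of A, so b lies in the column space of A.
A singular matrix whose right-hand side is in its column space gives a 1-parameter family of solutions — infinitely many.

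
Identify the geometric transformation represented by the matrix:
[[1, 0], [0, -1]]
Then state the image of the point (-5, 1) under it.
reflection across the x-axis; image of (-5, 1) is (-5, -1)

This is a symmetric orthogonal matrix with determinant -1, which characterizes a reflection in ℝ².
The matrix [[1, 0], [0, -1]] represents: reflection across the x-axis.
Applying it to (-5, 1): [1·-5 + 0·1, 0·-5 + -1·1] = (-5, -1).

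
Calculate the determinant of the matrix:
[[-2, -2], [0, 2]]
-4

For a 2×2 matrix [[a, b], [c, d]], det = ad - bc
det = (-2)(2) - (-2)(0) = -4 - 0 = -4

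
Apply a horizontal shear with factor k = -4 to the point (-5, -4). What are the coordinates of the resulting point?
(11, -4)

Shear matrix for horizontal shear with factor k = -4:
[[1, -4], [0, 1]]
Result: (-5, -4) → (11, -4)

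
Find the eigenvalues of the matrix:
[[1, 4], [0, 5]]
λ = 1 and λ = 5

Characteristic equation: det(A - λI) = 0
λ² - (trace)λ + (det) = 0
λ² - (6)λ + (5) = 0
λ² - 6λ + 5 = 0
Solving: λ = 1, 5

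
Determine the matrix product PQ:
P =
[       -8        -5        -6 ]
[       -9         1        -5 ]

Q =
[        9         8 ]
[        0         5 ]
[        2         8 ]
PQ =
[      -84      -137 ]
[      -91      -107 ]

Matrix multiplication: (PQ)[i][j] = sum over k of P[i][k] * Q[k][j].
  (PQ)[0][0] = (-8)*(9) + (-5)*(0) + (-6)*(2) = -84
  (PQ)[0][1] = (-8)*(8) + (-5)*(5) + (-6)*(8) = -137
  (PQ)[1][0] = (-9)*(9) + (1)*(0) + (-5)*(2) = -91
  (PQ)[1][1] = (-9)*(8) + (1)*(5) + (-5)*(8) = -107
PQ =
[      -84      -137 ]
[      -91      -107 ]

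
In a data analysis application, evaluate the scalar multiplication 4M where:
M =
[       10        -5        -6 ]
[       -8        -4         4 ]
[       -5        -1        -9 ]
4M =
[       40       -20       -24 ]
[      -32       -16        16 ]
[      -20        -4       -36 ]

Scalar multiplication is elementwise: (4M)[i][j] = 4 * M[i][j].
  (4M)[0][0] = 4 * (10) = 40
  (4M)[0][1] = 4 * (-5) = -20
  (4M)[0][2] = 4 * (-6) = -24
  (4M)[1][0] = 4 * (-8) = -32
  (4M)[1][1] = 4 * (-4) = -16
  (4M)[1][2] = 4 * (4) = 16
  (4M)[2][0] = 4 * (-5) = -20
  (4M)[2][1] = 4 * (-1) = -4
  (4M)[2][2] = 4 * (-9) = -36
4M =
[       40       -20       -24 ]
[      -32       -16        16 ]
[      -20        -4       -36 ]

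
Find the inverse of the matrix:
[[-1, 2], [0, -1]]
[[-1, -2], [0, -1]]

For [[a,b],[c,d]], inverse = (1/det)·[[d,-b],[-c,a]]
det = -1·-1 - 2·0 = 1
Inverse = (1/1)·[[-1, -2], [0, -1]]
        = [[-1, -2], [0, -1]]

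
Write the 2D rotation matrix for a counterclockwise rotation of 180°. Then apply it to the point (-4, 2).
R = [[-1, 0], [0, -1]]; R·(-4, 2) = (4, -2)

Rotation matrix formula: R(θ) = [[cos θ, -sin θ], [sin θ, cos θ]]
For θ = 180°:
cos(180°) = -1
sin(180°) = 0
R = [[-1, 0], [0, -1]]
Apply to (-4, 2): [-1·-4 + (0)·2, 0·-4 + -1·2] = (4, -2)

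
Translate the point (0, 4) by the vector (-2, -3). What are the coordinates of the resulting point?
(-2, 1)

Translation by (-2, -3):
x' = 0 + -2 = -2
y' = 4 + -3 = 1
Homogeneous matrix: [[1, 0, -2], [0, 1, -3], [0, 0, 1]]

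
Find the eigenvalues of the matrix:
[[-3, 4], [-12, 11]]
λ = 3 and λ = 5

Characteristic equation: det(A - λI) = 0
λ² - (trace)λ + (det) = 0
λ² - (8)λ + (15) = 0
λ² - 8λ + 15 = 0
Solving: λ = 3, 5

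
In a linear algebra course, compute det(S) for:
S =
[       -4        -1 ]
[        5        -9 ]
det(S) = 41

For a 2×2 matrix [[a, b], [c, d]], det = a*d - b*c.
det(S) = (-4)*(-9) - (-1)*(5) = 36 + 5 = 41.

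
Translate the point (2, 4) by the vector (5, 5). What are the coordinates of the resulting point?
(7, 9)

Translation by (5, 5):
x' = 2 + 5 = 7
y' = 4 + 5 = 9
Homogeneous matrix: [[1, 0, 5], [0, 1, 5], [0, 0, 1]]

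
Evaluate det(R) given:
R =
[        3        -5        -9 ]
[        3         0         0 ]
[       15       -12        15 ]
det(R) = 549

Expand along row 0 (cofactor expansion): det(R) = a*(e*i - f*h) - b*(d*i - f*g) + c*(d*h - e*g), where the 3×3 is [[a, b, c], [d, e, f], [g, h, i]].
Minor M_00 = (0)*(15) - (0)*(-12) = 0 - 0 = 0.
Minor M_01 = (3)*(15) - (0)*(15) = 45 - 0 = 45.
Minor M_02 = (3)*(-12) - (0)*(15) = -36 - 0 = -36.
det(R) = (3)*(0) - (-5)*(45) + (-9)*(-36) = 0 + 225 + 324 = 549.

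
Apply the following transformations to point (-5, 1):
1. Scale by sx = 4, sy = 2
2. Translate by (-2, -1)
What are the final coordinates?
(-22, 1)

Step 1: Scale (-5, 1) by (sx, sy) = (4, 2) → (-20, 2)
Step 2: Translate by (-2, -1) → (-22, 1)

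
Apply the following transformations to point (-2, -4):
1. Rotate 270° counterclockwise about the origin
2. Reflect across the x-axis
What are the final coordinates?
(-4, -2)

Step 1: Rotate 270° → (-4, 2)
Step 2: Reflect across the x-axis → (-4, -2)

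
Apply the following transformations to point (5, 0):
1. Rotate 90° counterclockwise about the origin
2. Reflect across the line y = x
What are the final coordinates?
(5, 0)

Step 1: Rotate 90° → (0, 5)
Step 2: Reflect across the line y = x → (5, 0)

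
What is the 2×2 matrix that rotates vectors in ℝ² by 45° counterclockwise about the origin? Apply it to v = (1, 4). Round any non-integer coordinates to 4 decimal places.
R = [[√2/2, -√2/2], [√2/2, √2/2]]; R·v = (-2.1213, 3.5355)

A counterclockwise rotation by angle θ in ℝ² has matrix R(θ) = [[cos θ, -sin θ], [sin θ, cos θ]].
For θ = 45°: cos θ = √2/2, sin θ = √2/2.
R(45°) = [[√2/2, -√2/2], [√2/2, √2/2]].
R·v = [√2/2·1 + (-√2/2)·4, √2/2·1 + √2/2·4] = (-2.1213, 3.5355).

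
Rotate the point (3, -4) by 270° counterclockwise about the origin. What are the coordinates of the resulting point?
(-4, -3)

Rotation matrix R(θ) = [[cos θ, -sin θ], [sin θ, cos θ]]; for θ = 270°:
R = [[0, 1], [-1, 0]]
Result: R × [3, -4]ᵀ = [0·3 + (1)·-4, -1·3 + (0)·-4]ᵀ = (-4, -3)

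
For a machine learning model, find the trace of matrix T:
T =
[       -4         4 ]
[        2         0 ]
tr(T) = -4 + 0 = -4

The trace of a square matrix is the sum of its diagonal entries.
Diagonal entries of T: T[0][0] = -4, T[1][1] = 0.
tr(T) = -4 + 0 = -4.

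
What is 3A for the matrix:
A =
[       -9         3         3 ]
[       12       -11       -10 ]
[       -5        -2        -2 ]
3A =
[      -27         9         9 ]
[       36       -33       -30 ]
[      -15        -6        -6 ]

Scalar multiplication is elementwise: (3A)[i][j] = 3 * A[i][j].
  (3A)[0][0] = 3 * (-9) = -27
  (3A)[0][1] = 3 * (3) = 9
  (3A)[0][2] = 3 * (3) = 9
  (3A)[1][0] = 3 * (12) = 36
  (3A)[1][1] = 3 * (-11) = -33
  (3A)[1][2] = 3 * (-10) = -30
  (3A)[2][0] = 3 * (-5) = -15
  (3A)[2][1] = 3 * (-2) = -6
  (3A)[2][2] = 3 * (-2) = -6
3A =
[      -27         9         9 ]
[       36       -33       -30 ]
[      -15        -6        -6 ]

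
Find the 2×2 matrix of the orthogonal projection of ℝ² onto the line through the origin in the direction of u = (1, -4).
[[1/17, -4/17], [-4/17, 16/17]]

The orthogonal projection onto the line spanned by a nonzero vector u = (a, b) has matrix P = (u uᵀ) / (uᵀ u) = (1/(a² + b²)) · [[a², ab], [ab, b²]].
Here u = (1, -4), so a² + b² = 1 + 16 = 17.
P = (1/17) · [[1, -4], [-4, 16]] = [[1/17, -4/17], [-4/17, 16/17]].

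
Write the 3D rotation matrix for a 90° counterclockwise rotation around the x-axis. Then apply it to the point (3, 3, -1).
R = [[1, 0, 0], [0, 0, -1], [0, 1, 0]]; R·(3, 3, -1) = (3, 1, 3)

Rotation matrix for 90° around x-axis:
cos(90°) = 0, sin(90°) = 1
R = [[1, 0, 0], [0, 0, -1], [0, 1, 0]]
Apply to (3, 3, -1): R·[3, 3, -1]ᵀ = (3, 1, 3)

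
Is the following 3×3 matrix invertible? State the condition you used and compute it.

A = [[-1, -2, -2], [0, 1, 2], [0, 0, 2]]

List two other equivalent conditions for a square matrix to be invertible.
Yes, invertible; det(A) = -2 ≠ 0. Equivalent conditions: rank(A) = 3; Ax = 0 has only the trivial solution; 0 is not an eigenvalue; the columns of A are linearly independent.

To check invertibility, compute det(A).
The given matrix is triangular, so det(A) equals the product of its diagonal entries = -2 ≠ 0.
Since det(A) ≠ 0, A is invertible.
Equivalent conditions for a square matrix A to be invertible:
- rank(A) = 3 (full rank).
- The homogeneous system Ax = 0 has only the trivial solution x = 0.
- 0 is not an eigenvalue of A.
- The columns (equivalently rows) of A are linearly independent.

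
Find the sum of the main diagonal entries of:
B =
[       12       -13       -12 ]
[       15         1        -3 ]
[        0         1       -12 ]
tr(B) = 12 + 1 - 12 = 1

The trace of a square matrix is the sum of its diagonal entries.
Diagonal entries of B: B[0][0] = 12, B[1][1] = 1, B[2][2] = -12.
tr(B) = 12 + 1 - 12 = 1.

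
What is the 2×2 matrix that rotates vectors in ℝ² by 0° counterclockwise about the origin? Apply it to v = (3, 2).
R = [[1, 0], [0, 1]]; R·v = (3, 2)

A counterclockwise rotation by angle θ in ℝ² has matrix R(θ) = [[cos θ, -sin θ], [sin θ, cos θ]].
For θ = 0°: cos θ = 1, sin θ = 0.
R(0°) = [[1, 0], [0, 1]].
R·v = [1·3 + (0)·2, 0·3 + 1·2] = (3, 2).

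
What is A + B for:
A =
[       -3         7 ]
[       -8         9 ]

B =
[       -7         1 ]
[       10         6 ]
A + B =
[      -10         8 ]
[        2        15 ]

Matrix addition is elementwise: (A+B)[i][j] = A[i][j] + B[i][j].
  (A+B)[0][0] = (-3) + (-7) = -10
  (A+B)[0][1] = (7) + (1) = 8
  (A+B)[1][0] = (-8) + (10) = 2
  (A+B)[1][1] = (9) + (6) = 15
A + B =
[      -10         8 ]
[        2        15 ]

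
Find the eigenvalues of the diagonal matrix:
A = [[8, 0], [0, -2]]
λ₁ = 8, λ₂ = -2

The characteristic polynomial of A is det(A - λI) = (8 - λ)(-2 - λ) = 0.
The roots are λ = 8 and λ = -2, so the eigenvalues are the diagonal entries.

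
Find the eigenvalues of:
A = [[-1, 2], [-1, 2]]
λ = 0, 1

Solve det(A - λI) = 0. For a 2×2 matrix this is λ² - (trace)λ + det = 0.
trace(A) = -1 + 2 = 1.
det(A) = (-1)*(2) - (2)*(-1) = -2 + 2 = 0.
Characteristic equation: λ² - (1)λ + (0) = 0.
Discriminant: (1)² - 4*(0) = 1 - 0 = 1.
Roots: λ = (1 ± √1) / 2 = 0, 1.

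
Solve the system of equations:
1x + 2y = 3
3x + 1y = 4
x = 1, y = 1

Use elimination (row reduction):
Equation 1: 1x + 2y = 3.
Equation 2: 3x + 1y = 4.
Multiply Eq1 by 3 and Eq2 by 1: 3x + 6y = 9;  3x + 1y = 4.
Subtract: (-5)y = -5, so y = 1.
Back-substitute into Eq1: 1x + 2*(1) = 3, so x = 1.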